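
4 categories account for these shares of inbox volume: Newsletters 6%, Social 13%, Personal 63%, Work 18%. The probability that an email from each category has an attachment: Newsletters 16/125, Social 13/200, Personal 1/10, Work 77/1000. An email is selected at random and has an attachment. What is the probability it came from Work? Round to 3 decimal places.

By Bayes' rule, posterior ∝ prior × likelihood:
  Newsletters: 0.06 × 0.128 = 0.00768
  Social: 0.13 × 0.065 = 0.00845
  Personal: 0.63 × 0.1 = 0.063
  Work: 0.18 × 0.077 = 0.01386
Total = 0.09299.
P(Work | evidence) = 0.01386 / 0.09299 ≈ 0.149.

0.149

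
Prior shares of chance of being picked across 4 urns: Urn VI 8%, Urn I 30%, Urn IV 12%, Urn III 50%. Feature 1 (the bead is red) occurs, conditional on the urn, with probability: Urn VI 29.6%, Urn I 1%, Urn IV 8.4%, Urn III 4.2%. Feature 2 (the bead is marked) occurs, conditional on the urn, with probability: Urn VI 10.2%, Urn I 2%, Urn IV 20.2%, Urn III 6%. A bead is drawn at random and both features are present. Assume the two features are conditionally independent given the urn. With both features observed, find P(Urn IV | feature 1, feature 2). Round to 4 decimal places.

0.3528

By Bayes' rule, posterior ∝ prior × likelihood:
  Urn VI: 0.08 × 0.296 × 0.102 = 0.00241536
  Urn I: 0.3 × 0.01 × 0.02 = 0.00006
  Urn IV: 0.12 × 0.084 × 0.202 = 0.00203616
  Urn III: 0.5 × 0.042 × 0.06 = 0.00126
Normalizing constant = 0.00577152.
P(Urn IV | evidence) = 0.00203616 / 0.00577152 ≈ 0.3528.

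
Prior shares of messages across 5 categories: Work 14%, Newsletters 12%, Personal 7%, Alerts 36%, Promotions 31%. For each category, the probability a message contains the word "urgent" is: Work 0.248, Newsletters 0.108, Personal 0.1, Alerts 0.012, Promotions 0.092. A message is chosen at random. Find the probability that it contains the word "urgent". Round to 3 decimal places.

Unnormalized posteriors (prior × likelihood):
  Work: 0.14 × 0.248 = 0.03472
  Newsletters: 0.12 × 0.108 = 0.01296
  Personal: 0.07 × 0.1 = 0.007
  Alerts: 0.36 × 0.012 = 0.00432
  Promotions: 0.31 × 0.092 = 0.02852
P(urgent-flag) = 0.03472 + 0.01296 + 0.007 + 0.00432 + 0.02852 = 0.08752 → 0.088.

0.088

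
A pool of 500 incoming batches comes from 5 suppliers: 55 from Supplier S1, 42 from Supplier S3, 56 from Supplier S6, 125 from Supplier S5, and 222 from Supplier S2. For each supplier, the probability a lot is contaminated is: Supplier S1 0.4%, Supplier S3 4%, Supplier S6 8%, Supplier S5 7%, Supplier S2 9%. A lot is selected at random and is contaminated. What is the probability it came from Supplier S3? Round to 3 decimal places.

0.048

Prior × likelihood for each hypothesis:
  Supplier S1: 0.11 × 0.004 = 0.00044
  Supplier S3: 0.084 × 0.04 = 0.00336
  Supplier S6: 0.112 × 0.08 = 0.00896
  Supplier S5: 0.25 × 0.07 = 0.0175
  Supplier S2: 0.444 × 0.09 = 0.03996
Total = 0.07022.
P(Supplier S3 | evidence) = 0.00336 / 0.07022 ≈ 0.048.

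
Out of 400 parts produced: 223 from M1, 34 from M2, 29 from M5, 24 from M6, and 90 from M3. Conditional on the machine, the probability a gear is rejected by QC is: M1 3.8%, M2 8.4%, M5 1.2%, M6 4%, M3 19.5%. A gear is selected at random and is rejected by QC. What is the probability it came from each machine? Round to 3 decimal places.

Unnormalized posteriors (prior × likelihood):
  M1: 0.5575 × 0.038 = 0.021185
  M2: 0.085 × 0.084 = 0.00714
  M5: 0.0725 × 0.012 = 0.00087
  M6: 0.06 × 0.04 = 0.0024
  M3: 0.225 × 0.195 = 0.043875
Total = 0.07547.
P(M1 | rejected) = 0.021185/0.07547 ≈ 0.281
P(M2 | rejected) = 0.00714/0.07547 ≈ 0.095
P(M5 | rejected) = 0.00087/0.07547 ≈ 0.012
P(M6 | rejected) = 0.0024/0.07547 ≈ 0.032
P(M3 | rejected) = 0.043875/0.07547 ≈ 0.581
(Check: 0.281+0.095+0.012+0.032+0.581 = 1.001.)

M1 0.281, M2 0.095, M5 0.012, M6 0.032, M3 0.581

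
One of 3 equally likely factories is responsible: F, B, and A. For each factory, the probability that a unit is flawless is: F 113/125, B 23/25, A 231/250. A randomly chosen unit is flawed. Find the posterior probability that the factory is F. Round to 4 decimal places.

0.3810

Taking complements, P(flawed | each) = F 0.096, B 0.08, A 0.076.
With a uniform prior (1/3 each), posterior ∝ likelihood:
  F: 0.096
  B: 0.08
  A: 0.076
Normalizing constant = 0.252.
P(F | evidence) = 0.096 / 0.252 ≈ 0.3810.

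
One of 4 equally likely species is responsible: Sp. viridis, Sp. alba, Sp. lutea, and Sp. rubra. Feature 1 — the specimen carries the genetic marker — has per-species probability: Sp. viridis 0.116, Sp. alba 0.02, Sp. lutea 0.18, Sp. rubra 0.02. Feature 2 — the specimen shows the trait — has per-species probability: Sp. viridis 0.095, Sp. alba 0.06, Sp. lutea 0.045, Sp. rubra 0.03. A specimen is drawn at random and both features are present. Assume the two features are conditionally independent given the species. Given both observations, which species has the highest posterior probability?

With a uniform prior (1/4 each), posterior ∝ likelihood:
  Sp. viridis: 0.116 × 0.095 = 0.01102
  Sp. alba: 0.02 × 0.06 = 0.0012
  Sp. lutea: 0.18 × 0.045 = 0.0081
  Sp. rubra: 0.02 × 0.03 = 0.0006
Normalizing constant = 0.02092.
Largest term belongs to Sp. viridis, so Sp. viridis is most probable.

Sp. viridis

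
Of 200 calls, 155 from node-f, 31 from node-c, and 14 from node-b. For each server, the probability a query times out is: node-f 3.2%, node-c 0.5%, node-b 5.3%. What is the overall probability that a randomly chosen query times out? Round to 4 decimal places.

0.0293

Compute prior × likelihood for every hypothesis:
  node-f: 0.775 × 0.032 = 0.0248
  node-c: 0.155 × 0.005 = 0.000775
  node-b: 0.07 × 0.053 = 0.00371
P(timeout) = 0.0248 + 0.000775 + 0.00371 = 0.029285 → 0.0293.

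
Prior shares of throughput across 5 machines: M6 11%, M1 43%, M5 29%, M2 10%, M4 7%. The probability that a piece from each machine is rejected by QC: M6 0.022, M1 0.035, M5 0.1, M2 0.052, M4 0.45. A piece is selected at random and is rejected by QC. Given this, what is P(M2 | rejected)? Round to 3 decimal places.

0.063

Unnormalized posteriors (prior × likelihood):
  M6: 0.11 × 0.022 = 0.00242
  M1: 0.43 × 0.035 = 0.01505
  M5: 0.29 × 0.1 = 0.029
  M2: 0.1 × 0.052 = 0.0052
  M4: 0.07 × 0.45 = 0.0315
Normalizing constant = 0.08317.
P(M2 | evidence) = 0.0052 / 0.08317 ≈ 0.063.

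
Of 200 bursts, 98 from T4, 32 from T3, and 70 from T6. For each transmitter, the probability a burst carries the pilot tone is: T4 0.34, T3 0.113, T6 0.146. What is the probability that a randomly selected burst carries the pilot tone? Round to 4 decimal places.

Prior × likelihood for each hypothesis:
  T4: 0.49 × 0.34 = 0.1666
  T3: 0.16 × 0.113 = 0.01808
  T6: 0.35 × 0.146 = 0.0511
P(pilot) = 0.1666 + 0.01808 + 0.0511 = 0.23578 → 0.2358.

0.2358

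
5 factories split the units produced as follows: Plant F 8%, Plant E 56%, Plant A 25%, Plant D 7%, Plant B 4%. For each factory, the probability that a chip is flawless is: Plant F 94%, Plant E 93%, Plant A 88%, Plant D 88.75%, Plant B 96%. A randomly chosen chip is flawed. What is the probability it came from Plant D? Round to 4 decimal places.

0.0943

Taking complements, P(flawed | each) = Plant F 0.06, Plant E 0.07, Plant A 0.12, Plant D 0.1125, Plant B 0.04.
By Bayes' rule, posterior ∝ prior × likelihood:
  Plant F: 0.08 × 0.06 = 0.0048
  Plant E: 0.56 × 0.07 = 0.0392
  Plant A: 0.25 × 0.12 = 0.03
  Plant D: 0.07 × 0.1125 = 0.007875
  Plant B: 0.04 × 0.04 = 0.0016
Total = 0.083475.
P(Plant D | evidence) = 0.007875 / 0.083475 ≈ 0.0943.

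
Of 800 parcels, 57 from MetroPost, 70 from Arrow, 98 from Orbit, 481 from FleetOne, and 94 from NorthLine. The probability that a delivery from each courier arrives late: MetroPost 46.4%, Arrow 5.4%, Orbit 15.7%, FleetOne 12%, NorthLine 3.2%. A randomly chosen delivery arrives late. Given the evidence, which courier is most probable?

Prior × likelihood for each hypothesis:
  MetroPost: 0.07125 × 0.464 = 0.03306
  Arrow: 0.0875 × 0.054 = 0.004725
  Orbit: 0.1225 × 0.157 = 0.0192325
  FleetOne: 0.60125 × 0.12 = 0.07215
  NorthLine: 0.1175 × 0.032 = 0.00376
Sum = 0.1329275.
Largest term belongs to FleetOne, so FleetOne is most probable.

FleetOne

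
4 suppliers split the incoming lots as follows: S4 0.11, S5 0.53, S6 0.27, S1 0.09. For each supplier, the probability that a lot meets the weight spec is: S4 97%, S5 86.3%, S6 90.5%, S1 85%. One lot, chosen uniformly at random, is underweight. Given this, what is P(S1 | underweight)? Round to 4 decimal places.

0.1173

Taking complements, P(underweight | each) = S4 0.03, S5 0.137, S6 0.095, S1 0.15.
Unnormalized posteriors (prior × likelihood):
  S4: 0.11 × 0.03 = 0.0033
  S5: 0.53 × 0.137 = 0.07261
  S6: 0.27 × 0.095 = 0.02565
  S1: 0.09 × 0.15 = 0.0135
Total = 0.11506.
P(S1 | evidence) = 0.0135 / 0.11506 ≈ 0.1173.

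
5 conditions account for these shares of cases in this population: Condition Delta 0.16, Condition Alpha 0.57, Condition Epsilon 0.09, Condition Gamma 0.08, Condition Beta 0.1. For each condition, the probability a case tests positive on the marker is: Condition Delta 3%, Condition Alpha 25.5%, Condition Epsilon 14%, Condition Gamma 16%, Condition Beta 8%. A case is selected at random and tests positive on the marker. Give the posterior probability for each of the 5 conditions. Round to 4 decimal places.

Unnormalized posteriors (prior × likelihood):
  Condition Delta: 0.16 × 0.03 = 0.0048
  Condition Alpha: 0.57 × 0.255 = 0.14535
  Condition Epsilon: 0.09 × 0.14 = 0.0126
  Condition Gamma: 0.08 × 0.16 = 0.0128
  Condition Beta: 0.1 × 0.08 = 0.008
Normalizing constant = 0.18355.
P(Condition Delta | marker-positive) = 0.0048/0.18355 ≈ 0.0262
P(Condition Alpha | marker-positive) = 0.14535/0.18355 ≈ 0.7919
P(Condition Epsilon | marker-positive) = 0.0126/0.18355 ≈ 0.0686
P(Condition Gamma | marker-positive) = 0.0128/0.18355 ≈ 0.0697
P(Condition Beta | marker-positive) = 0.008/0.18355 ≈ 0.0436
(Check: 0.0262+0.7919+0.0686+0.0697+0.0436 = 1.0000.)

Condition Delta 0.0262, Condition Alpha 0.7919, Condition Epsilon 0.0686, Condition Gamma 0.0697, Condition Beta 0.0436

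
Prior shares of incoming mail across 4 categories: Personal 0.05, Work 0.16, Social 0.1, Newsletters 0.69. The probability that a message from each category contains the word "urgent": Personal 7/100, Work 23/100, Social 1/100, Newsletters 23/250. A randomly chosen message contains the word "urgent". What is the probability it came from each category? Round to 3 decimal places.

Personal 0.033, Work 0.351, Social 0.010, Newsletters 0.606

Prior × likelihood for each hypothesis:
  Personal: 0.05 × 0.07 = 0.0035
  Work: 0.16 × 0.23 = 0.0368
  Social: 0.1 × 0.01 = 0.001
  Newsletters: 0.69 × 0.092 = 0.06348
Total = 0.10478.
P(Personal | urgent-flag) = 0.0035/0.10478 ≈ 0.033
P(Work | urgent-flag) = 0.0368/0.10478 ≈ 0.351
P(Social | urgent-flag) = 0.001/0.10478 ≈ 0.010
P(Newsletters | urgent-flag) = 0.06348/0.10478 ≈ 0.606
(Check: 0.033+0.351+0.010+0.606 = 1.000.)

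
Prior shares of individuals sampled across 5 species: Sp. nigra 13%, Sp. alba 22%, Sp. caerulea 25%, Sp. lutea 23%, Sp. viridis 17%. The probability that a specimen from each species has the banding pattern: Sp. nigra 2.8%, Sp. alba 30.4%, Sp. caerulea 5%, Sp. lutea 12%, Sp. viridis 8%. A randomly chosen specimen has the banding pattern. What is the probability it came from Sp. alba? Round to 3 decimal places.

Prior × likelihood for each hypothesis:
  Sp. nigra: 0.13 × 0.028 = 0.00364
  Sp. alba: 0.22 × 0.304 = 0.06688
  Sp. caerulea: 0.25 × 0.05 = 0.0125
  Sp. lutea: 0.23 × 0.12 = 0.0276
  Sp. viridis: 0.17 × 0.08 = 0.0136
Sum = 0.12422.
P(Sp. alba | evidence) = 0.06688 / 0.12422 ≈ 0.538.

0.538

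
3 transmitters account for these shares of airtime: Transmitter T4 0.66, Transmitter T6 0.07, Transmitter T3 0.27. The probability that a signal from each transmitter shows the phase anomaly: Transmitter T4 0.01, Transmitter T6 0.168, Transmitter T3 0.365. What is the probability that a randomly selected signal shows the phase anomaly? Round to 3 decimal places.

Unnormalized posteriors (prior × likelihood):
  Transmitter T4: 0.66 × 0.01 = 0.0066
  Transmitter T6: 0.07 × 0.168 = 0.01176
  Transmitter T3: 0.27 × 0.365 = 0.09855
P(anomaly) = 0.0066 + 0.01176 + 0.09855 = 0.11691 → 0.117.

0.117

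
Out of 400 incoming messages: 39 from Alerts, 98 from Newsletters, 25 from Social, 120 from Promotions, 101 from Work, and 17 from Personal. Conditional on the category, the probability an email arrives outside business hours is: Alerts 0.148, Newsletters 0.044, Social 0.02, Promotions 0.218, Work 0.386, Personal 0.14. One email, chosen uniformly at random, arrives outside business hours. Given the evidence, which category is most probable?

By Bayes' rule, posterior ∝ prior × likelihood:
  Alerts: 0.0975 × 0.148 = 0.01443
  Newsletters: 0.245 × 0.044 = 0.01078
  Social: 0.0625 × 0.02 = 0.00125
  Promotions: 0.3 × 0.218 = 0.0654
  Work: 0.2525 × 0.386 = 0.097465
  Personal: 0.0425 × 0.14 = 0.00595
Normalizing constant = 0.195275.
Largest term belongs to Work, so Work is most probable.

Work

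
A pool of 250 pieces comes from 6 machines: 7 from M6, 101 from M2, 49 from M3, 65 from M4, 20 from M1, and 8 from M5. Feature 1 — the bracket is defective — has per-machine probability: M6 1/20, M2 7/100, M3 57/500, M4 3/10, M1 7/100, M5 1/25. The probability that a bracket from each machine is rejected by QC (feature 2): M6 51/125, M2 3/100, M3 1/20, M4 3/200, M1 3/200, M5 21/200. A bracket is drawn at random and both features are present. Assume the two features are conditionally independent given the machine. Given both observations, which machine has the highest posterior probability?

By Bayes' rule, posterior ∝ prior × likelihood:
  M6: 0.028 × 0.05 × 0.408 = 0.0005712
  M2: 0.404 × 0.07 × 0.03 = 0.0008484
  M3: 0.196 × 0.114 × 0.05 = 0.0011172
  M4: 0.26 × 0.3 × 0.015 = 0.00117
  M1: 0.08 × 0.07 × 0.015 = 0.000084
  M5: 0.032 × 0.04 × 0.105 = 0.0001344
Normalizing constant = 0.0039252.
Largest term belongs to M4, so M4 is most probable.

M4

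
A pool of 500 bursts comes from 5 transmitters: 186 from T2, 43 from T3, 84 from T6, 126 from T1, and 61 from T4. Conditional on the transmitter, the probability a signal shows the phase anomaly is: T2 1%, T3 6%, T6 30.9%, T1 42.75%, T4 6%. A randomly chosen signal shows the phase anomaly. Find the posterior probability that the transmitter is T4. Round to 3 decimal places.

Prior × likelihood for each hypothesis:
  T2: 0.372 × 0.01 = 0.00372
  T3: 0.086 × 0.06 = 0.00516
  T6: 0.168 × 0.309 = 0.051912
  T1: 0.252 × 0.4275 = 0.10773
  T4: 0.122 × 0.06 = 0.00732
Total = 0.175842.
P(T4 | evidence) = 0.00732 / 0.175842 ≈ 0.042.

0.042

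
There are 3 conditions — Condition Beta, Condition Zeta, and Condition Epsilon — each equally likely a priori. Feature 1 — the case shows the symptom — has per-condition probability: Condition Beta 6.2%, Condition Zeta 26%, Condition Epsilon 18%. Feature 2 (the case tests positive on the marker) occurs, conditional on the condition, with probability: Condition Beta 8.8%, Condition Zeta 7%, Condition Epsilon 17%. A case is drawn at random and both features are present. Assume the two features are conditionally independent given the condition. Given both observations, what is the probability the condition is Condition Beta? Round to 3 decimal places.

0.101

Since the prior is uniform, the posterior is proportional to the likelihood:
  Condition Beta: 0.062 × 0.088 = 0.005456
  Condition Zeta: 0.26 × 0.07 = 0.0182
  Condition Epsilon: 0.18 × 0.17 = 0.0306
Sum = 0.054256.
P(Condition Beta | evidence) = 0.005456 / 0.054256 ≈ 0.101.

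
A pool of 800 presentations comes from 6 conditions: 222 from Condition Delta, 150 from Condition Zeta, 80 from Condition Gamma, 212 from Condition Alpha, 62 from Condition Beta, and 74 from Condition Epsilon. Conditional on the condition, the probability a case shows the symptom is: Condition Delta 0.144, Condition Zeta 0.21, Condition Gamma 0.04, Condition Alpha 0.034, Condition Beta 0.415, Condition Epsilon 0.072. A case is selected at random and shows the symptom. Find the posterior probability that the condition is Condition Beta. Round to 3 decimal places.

Prior × likelihood for each hypothesis:
  Condition Delta: 0.2775 × 0.144 = 0.03996
  Condition Zeta: 0.1875 × 0.21 = 0.039375
  Condition Gamma: 0.1 × 0.04 = 0.004
  Condition Alpha: 0.265 × 0.034 = 0.00901
  Condition Beta: 0.0775 × 0.415 = 0.0321625
  Condition Epsilon: 0.0925 × 0.072 = 0.00666
Total = 0.1311675.
P(Condition Beta | evidence) = 0.0321625 / 0.1311675 ≈ 0.245.

0.245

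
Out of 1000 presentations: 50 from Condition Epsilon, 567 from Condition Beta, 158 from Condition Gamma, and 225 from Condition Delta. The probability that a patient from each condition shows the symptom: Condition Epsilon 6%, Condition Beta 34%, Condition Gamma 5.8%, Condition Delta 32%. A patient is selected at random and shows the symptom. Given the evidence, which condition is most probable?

Unnormalized posteriors (prior × likelihood):
  Condition Epsilon: 0.05 × 0.06 = 0.003
  Condition Beta: 0.567 × 0.34 = 0.19278
  Condition Gamma: 0.158 × 0.058 = 0.009164
  Condition Delta: 0.225 × 0.32 = 0.072
Normalizing constant = 0.276944.
Largest term belongs to Condition Beta, so Condition Beta is most probable.

Condition Beta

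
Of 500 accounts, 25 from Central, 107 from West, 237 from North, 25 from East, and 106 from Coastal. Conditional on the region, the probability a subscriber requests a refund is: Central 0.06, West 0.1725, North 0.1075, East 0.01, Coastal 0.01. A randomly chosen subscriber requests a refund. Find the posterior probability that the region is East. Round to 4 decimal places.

Compute prior × likelihood for every hypothesis:
  Central: 0.05 × 0.06 = 0.003
  West: 0.214 × 0.1725 = 0.036915
  North: 0.474 × 0.1075 = 0.050955
  East: 0.05 × 0.01 = 0.0005
  Coastal: 0.212 × 0.01 = 0.00212
Total = 0.09349.
P(East | evidence) = 0.0005 / 0.09349 ≈ 0.0053.

0.0053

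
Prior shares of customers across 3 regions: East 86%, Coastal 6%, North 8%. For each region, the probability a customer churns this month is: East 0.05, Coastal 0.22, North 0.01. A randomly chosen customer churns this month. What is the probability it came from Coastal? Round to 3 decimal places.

Compute prior × likelihood for every hypothesis:
  East: 0.86 × 0.05 = 0.043
  Coastal: 0.06 × 0.22 = 0.0132
  North: 0.08 × 0.01 = 0.0008
Total = 0.057.
P(Coastal | evidence) = 0.0132 / 0.057 ≈ 0.232.

0.232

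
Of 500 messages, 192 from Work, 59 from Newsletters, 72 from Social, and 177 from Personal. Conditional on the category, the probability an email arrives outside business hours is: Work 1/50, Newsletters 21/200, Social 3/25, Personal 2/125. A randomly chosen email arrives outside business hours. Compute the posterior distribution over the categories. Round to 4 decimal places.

Unnormalized posteriors (prior × likelihood):
  Work: 0.384 × 0.02 = 0.00768
  Newsletters: 0.118 × 0.105 = 0.01239
  Social: 0.144 × 0.12 = 0.01728
  Personal: 0.354 × 0.016 = 0.005664
Total = 0.043014.
P(Work | off-hours) = 0.00768/0.043014 ≈ 0.1785
P(Newsletters | off-hours) = 0.01239/0.043014 ≈ 0.2880
P(Social | off-hours) = 0.01728/0.043014 ≈ 0.4017
P(Personal | off-hours) = 0.005664/0.043014 ≈ 0.1317
(Check: 0.1785+0.2880+0.4017+0.1317 = 0.9999.)

Work 0.1785, Newsletters 0.2880, Social 0.4017, Personal 0.1317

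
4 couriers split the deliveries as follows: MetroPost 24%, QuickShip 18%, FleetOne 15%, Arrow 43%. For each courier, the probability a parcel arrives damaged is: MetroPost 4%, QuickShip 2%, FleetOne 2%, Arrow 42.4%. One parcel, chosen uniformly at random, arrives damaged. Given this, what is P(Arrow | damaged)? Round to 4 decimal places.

0.9184

Compute prior × likelihood for every hypothesis:
  MetroPost: 0.24 × 0.04 = 0.0096
  QuickShip: 0.18 × 0.02 = 0.0036
  FleetOne: 0.15 × 0.02 = 0.003
  Arrow: 0.43 × 0.424 = 0.18232
Normalizing constant = 0.19852.
P(Arrow | evidence) = 0.18232 / 0.19852 ≈ 0.9184.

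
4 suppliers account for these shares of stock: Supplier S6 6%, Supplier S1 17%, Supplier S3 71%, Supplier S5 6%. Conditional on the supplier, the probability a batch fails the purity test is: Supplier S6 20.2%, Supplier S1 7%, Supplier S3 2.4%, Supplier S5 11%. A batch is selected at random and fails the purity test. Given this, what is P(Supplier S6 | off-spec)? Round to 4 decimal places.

By Bayes' rule, posterior ∝ prior × likelihood:
  Supplier S6: 0.06 × 0.202 = 0.01212
  Supplier S1: 0.17 × 0.07 = 0.0119
  Supplier S3: 0.71 × 0.024 = 0.01704
  Supplier S5: 0.06 × 0.11 = 0.0066
Sum = 0.04766.
P(Supplier S6 | evidence) = 0.01212 / 0.04766 ≈ 0.2543.

0.2543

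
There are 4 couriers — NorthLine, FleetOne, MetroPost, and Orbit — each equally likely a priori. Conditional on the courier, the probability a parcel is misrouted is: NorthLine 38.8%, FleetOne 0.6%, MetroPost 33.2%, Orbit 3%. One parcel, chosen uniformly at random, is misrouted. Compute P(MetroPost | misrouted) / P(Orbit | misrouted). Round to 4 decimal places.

11.0667

With a uniform prior (1/4 each), posterior ∝ likelihood:
  NorthLine: 0.388
  FleetOne: 0.006
  MetroPost: 0.332
  Orbit: 0.03
Total = 0.756.
The ratio is 0.332 / 0.03 (the normalizer cancels) = 11.0667.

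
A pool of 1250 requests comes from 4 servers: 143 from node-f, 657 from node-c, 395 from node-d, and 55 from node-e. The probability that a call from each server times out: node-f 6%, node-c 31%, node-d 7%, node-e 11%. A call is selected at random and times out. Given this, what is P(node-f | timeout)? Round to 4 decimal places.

0.0349

By Bayes' rule, posterior ∝ prior × likelihood:
  node-f: 0.1144 × 0.06 = 0.006864
  node-c: 0.5256 × 0.31 = 0.162936
  node-d: 0.316 × 0.07 = 0.02212
  node-e: 0.044 × 0.11 = 0.00484
Sum = 0.19676.
P(node-f | evidence) = 0.006864 / 0.19676 ≈ 0.0349.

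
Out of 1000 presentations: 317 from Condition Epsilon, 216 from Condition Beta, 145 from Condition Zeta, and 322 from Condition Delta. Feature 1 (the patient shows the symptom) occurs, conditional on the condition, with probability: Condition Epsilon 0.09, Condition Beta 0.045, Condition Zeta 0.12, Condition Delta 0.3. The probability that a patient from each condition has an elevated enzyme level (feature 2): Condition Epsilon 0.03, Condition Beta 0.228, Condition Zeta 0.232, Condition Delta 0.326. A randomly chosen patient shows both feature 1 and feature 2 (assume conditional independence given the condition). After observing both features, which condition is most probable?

By Bayes' rule, posterior ∝ prior × likelihood:
  Condition Epsilon: 0.317 × 0.09 × 0.03 = 0.0008559
  Condition Beta: 0.216 × 0.045 × 0.228 = 0.00221616
  Condition Zeta: 0.145 × 0.12 × 0.232 = 0.0040368
  Condition Delta: 0.322 × 0.3 × 0.326 = 0.0314916
Total = 0.03860046.
Largest term belongs to Condition Delta, so Condition Delta is most probable.

Condition Delta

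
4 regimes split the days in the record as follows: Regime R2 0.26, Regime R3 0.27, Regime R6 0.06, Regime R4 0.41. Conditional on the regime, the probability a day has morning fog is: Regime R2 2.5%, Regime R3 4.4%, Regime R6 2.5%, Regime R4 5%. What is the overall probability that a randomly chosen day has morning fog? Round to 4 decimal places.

0.0404

Prior × likelihood for each hypothesis:
  Regime R2: 0.26 × 0.025 = 0.0065
  Regime R3: 0.27 × 0.044 = 0.01188
  Regime R6: 0.06 × 0.025 = 0.0015
  Regime R4: 0.41 × 0.05 = 0.0205
P(fog) = 0.0065 + 0.01188 + 0.0015 + 0.0205 = 0.04038 → 0.0404.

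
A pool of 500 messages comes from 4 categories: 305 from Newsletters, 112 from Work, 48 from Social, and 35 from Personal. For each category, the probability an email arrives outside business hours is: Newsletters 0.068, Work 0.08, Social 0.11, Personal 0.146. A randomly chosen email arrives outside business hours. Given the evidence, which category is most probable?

Newsletters

Prior × likelihood for each hypothesis:
  Newsletters: 0.61 × 0.068 = 0.04148
  Work: 0.224 × 0.08 = 0.01792
  Social: 0.096 × 0.11 = 0.01056
  Personal: 0.07 × 0.146 = 0.01022
Normalizing constant = 0.08018.
Largest term belongs to Newsletters, so Newsletters is most probable.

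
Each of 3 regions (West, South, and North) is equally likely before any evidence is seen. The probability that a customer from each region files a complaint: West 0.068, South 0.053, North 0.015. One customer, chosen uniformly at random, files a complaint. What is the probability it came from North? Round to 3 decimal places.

With a uniform prior (1/3 each), posterior ∝ likelihood:
  West: 0.068
  South: 0.053
  North: 0.015
Total = 0.136.
P(North | evidence) = 0.015 / 0.136 ≈ 0.110.

0.110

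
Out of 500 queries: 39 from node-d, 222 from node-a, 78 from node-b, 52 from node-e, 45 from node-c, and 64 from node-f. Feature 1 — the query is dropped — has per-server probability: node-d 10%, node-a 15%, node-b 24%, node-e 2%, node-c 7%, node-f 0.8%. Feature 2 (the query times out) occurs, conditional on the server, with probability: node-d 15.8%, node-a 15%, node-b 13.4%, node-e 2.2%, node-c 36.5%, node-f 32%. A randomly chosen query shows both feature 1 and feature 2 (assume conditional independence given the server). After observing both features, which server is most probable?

node-a

Unnormalized posteriors (prior × likelihood):
  node-d: 0.078 × 0.1 × 0.158 = 0.0012324
  node-a: 0.444 × 0.15 × 0.15 = 0.00999
  node-b: 0.156 × 0.24 × 0.134 = 0.00501696
  node-e: 0.104 × 0.02 × 0.022 = 0.00004576
  node-c: 0.09 × 0.07 × 0.365 = 0.0022995
  node-f: 0.128 × 0.008 × 0.32 = 0.00032768
Normalizing constant = 0.0189123.
Largest term belongs to node-a, so node-a is most probable.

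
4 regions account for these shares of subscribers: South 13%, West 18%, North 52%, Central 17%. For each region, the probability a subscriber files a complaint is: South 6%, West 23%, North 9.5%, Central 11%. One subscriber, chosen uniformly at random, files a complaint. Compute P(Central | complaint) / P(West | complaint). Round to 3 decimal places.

By Bayes' rule, posterior ∝ prior × likelihood:
  South: 0.13 × 0.06 = 0.0078
  West: 0.18 × 0.23 = 0.0414
  North: 0.52 × 0.095 = 0.0494
  Central: 0.17 × 0.11 = 0.0187
Normalizing constant = 0.1173.
The ratio is 0.0187 / 0.0414 (the normalizer cancels) = 0.452.

0.452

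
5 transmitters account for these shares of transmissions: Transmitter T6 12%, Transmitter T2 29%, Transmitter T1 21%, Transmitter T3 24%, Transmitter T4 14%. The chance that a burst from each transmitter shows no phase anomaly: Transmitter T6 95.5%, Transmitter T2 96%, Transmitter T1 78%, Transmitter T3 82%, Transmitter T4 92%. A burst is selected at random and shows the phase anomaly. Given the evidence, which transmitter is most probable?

Taking complements, P(anomaly | each) = Transmitter T6 0.045, Transmitter T2 0.04, Transmitter T1 0.22, Transmitter T3 0.18, Transmitter T4 0.08.
Unnormalized posteriors (prior × likelihood):
  Transmitter T6: 0.12 × 0.045 = 0.0054
  Transmitter T2: 0.29 × 0.04 = 0.0116
  Transmitter T1: 0.21 × 0.22 = 0.0462
  Transmitter T3: 0.24 × 0.18 = 0.0432
  Transmitter T4: 0.14 × 0.08 = 0.0112
Sum = 0.1176.
Largest term belongs to Transmitter T1, so Transmitter T1 is most probable.

Transmitter T1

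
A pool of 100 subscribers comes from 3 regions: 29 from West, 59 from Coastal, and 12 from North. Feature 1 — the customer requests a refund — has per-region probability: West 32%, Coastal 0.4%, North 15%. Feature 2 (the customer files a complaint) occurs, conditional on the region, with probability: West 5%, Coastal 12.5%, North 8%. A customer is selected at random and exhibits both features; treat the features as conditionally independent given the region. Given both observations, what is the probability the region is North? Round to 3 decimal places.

Unnormalized posteriors (prior × likelihood):
  West: 0.29 × 0.32 × 0.05 = 0.00464
  Coastal: 0.59 × 0.004 × 0.125 = 0.000295
  North: 0.12 × 0.15 × 0.08 = 0.00144
Total = 0.006375.
P(North | evidence) = 0.00144 / 0.006375 ≈ 0.226.

0.226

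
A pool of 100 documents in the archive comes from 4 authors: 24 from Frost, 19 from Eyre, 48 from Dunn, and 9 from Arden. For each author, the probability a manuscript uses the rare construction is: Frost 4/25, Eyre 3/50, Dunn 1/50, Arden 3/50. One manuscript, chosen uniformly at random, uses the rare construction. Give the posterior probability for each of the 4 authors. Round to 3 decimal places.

Unnormalized posteriors (prior × likelihood):
  Frost: 0.24 × 0.16 = 0.0384
  Eyre: 0.19 × 0.06 = 0.0114
  Dunn: 0.48 × 0.02 = 0.0096
  Arden: 0.09 × 0.06 = 0.0054
Sum = 0.0648.
P(Frost | rare-form) = 0.0384/0.0648 ≈ 0.593
P(Eyre | rare-form) = 0.0114/0.0648 ≈ 0.176
P(Dunn | rare-form) = 0.0096/0.0648 ≈ 0.148
P(Arden | rare-form) = 0.0054/0.0648 ≈ 0.083
(Check: 0.593+0.176+0.148+0.083 = 1.000.)

Frost 0.593, Eyre 0.176, Dunn 0.148, Arden 0.083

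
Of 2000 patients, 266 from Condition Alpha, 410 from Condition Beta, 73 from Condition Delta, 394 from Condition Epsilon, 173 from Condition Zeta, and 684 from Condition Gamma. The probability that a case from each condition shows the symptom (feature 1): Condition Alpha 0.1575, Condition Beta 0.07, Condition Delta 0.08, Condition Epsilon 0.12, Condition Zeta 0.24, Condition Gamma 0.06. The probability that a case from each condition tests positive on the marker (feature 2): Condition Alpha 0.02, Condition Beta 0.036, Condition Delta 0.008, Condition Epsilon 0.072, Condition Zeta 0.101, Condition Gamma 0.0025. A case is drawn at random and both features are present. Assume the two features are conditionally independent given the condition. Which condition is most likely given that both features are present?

Condition Zeta

By Bayes' rule, posterior ∝ prior × likelihood:
  Condition Alpha: 0.133 × 0.1575 × 0.02 = 0.00041895
  Condition Beta: 0.205 × 0.07 × 0.036 = 0.0005166
  Condition Delta: 0.0365 × 0.08 × 0.008 = 0.00002336
  Condition Epsilon: 0.197 × 0.12 × 0.072 = 0.00170208
  Condition Zeta: 0.0865 × 0.24 × 0.101 = 0.00209676
  Condition Gamma: 0.342 × 0.06 × 0.0025 = 0.0000513
Total = 0.00480905.
Largest term belongs to Condition Zeta, so Condition Zeta is most probable.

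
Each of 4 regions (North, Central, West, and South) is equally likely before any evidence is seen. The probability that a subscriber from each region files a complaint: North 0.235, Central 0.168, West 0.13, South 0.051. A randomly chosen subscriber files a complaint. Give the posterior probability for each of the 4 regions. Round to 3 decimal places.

With a uniform prior (1/4 each), posterior ∝ likelihood:
  North: 0.235
  Central: 0.168
  West: 0.13
  South: 0.051
Normalizing constant = 0.584.
P(North | complaint) = 0.235/0.584 ≈ 0.402
P(Central | complaint) = 0.168/0.584 ≈ 0.288
P(West | complaint) = 0.13/0.584 ≈ 0.223
P(South | complaint) = 0.051/0.584 ≈ 0.087

North 0.402, Central 0.288, West 0.223, South 0.087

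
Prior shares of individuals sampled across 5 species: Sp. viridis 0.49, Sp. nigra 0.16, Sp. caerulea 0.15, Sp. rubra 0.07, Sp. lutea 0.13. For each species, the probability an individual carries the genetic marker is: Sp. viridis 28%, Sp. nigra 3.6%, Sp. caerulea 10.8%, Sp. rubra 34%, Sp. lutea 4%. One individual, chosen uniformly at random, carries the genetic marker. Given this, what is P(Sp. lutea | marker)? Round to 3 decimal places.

0.028

By Bayes' rule, posterior ∝ prior × likelihood:
  Sp. viridis: 0.49 × 0.28 = 0.1372
  Sp. nigra: 0.16 × 0.036 = 0.00576
  Sp. caerulea: 0.15 × 0.108 = 0.0162
  Sp. rubra: 0.07 × 0.34 = 0.0238
  Sp. lutea: 0.13 × 0.04 = 0.0052
Total = 0.18816.
P(Sp. lutea | evidence) = 0.0052 / 0.18816 ≈ 0.028.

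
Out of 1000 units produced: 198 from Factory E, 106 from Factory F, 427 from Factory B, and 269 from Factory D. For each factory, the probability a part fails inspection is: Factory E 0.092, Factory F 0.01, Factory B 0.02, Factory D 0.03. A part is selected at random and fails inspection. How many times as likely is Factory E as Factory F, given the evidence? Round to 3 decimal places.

Unnormalized posteriors (prior × likelihood):
  Factory E: 0.198 × 0.092 = 0.018216
  Factory F: 0.106 × 0.01 = 0.00106
  Factory B: 0.427 × 0.02 = 0.00854
  Factory D: 0.269 × 0.03 = 0.00807
Total = 0.035886.
The ratio is 0.018216 / 0.00106 (the normalizer cancels) = 17.185.

17.185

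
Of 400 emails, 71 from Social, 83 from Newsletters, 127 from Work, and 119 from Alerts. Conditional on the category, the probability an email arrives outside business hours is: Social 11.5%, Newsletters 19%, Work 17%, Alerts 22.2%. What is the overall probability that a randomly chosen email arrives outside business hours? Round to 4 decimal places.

Compute prior × likelihood for every hypothesis:
  Social: 0.1775 × 0.115 = 0.0204125
  Newsletters: 0.2075 × 0.19 = 0.039425
  Work: 0.3175 × 0.17 = 0.053975
  Alerts: 0.2975 × 0.222 = 0.066045
P(off-hours) = 0.0204125 + 0.039425 + 0.053975 + 0.066045 = 0.1798575 → 0.1799.

0.1799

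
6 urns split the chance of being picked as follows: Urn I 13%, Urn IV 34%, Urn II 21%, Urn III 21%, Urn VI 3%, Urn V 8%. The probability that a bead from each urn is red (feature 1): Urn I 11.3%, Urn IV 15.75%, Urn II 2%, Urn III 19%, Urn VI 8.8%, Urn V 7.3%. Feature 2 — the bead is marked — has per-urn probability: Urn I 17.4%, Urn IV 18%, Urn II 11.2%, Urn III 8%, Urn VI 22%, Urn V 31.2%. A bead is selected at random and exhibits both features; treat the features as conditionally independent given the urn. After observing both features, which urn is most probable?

By Bayes' rule, posterior ∝ prior × likelihood:
  Urn I: 0.13 × 0.113 × 0.174 = 0.00255606
  Urn IV: 0.34 × 0.1575 × 0.18 = 0.009639
  Urn II: 0.21 × 0.02 × 0.112 = 0.0004704
  Urn III: 0.21 × 0.19 × 0.08 = 0.003192
  Urn VI: 0.03 × 0.088 × 0.22 = 0.0005808
  Urn V: 0.08 × 0.073 × 0.312 = 0.00182208
Normalizing constant = 0.01826034.
Largest term belongs to Urn IV, so Urn IV is most probable.

Urn IV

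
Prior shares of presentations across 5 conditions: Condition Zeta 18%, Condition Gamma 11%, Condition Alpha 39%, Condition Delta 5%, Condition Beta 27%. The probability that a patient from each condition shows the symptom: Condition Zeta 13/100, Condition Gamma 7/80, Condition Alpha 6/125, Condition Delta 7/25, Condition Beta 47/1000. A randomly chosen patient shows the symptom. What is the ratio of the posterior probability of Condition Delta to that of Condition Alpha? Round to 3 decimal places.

0.748

Prior × likelihood for each hypothesis:
  Condition Zeta: 0.18 × 0.13 = 0.0234
  Condition Gamma: 0.11 × 0.0875 = 0.009625
  Condition Alpha: 0.39 × 0.048 = 0.01872
  Condition Delta: 0.05 × 0.28 = 0.014
  Condition Beta: 0.27 × 0.047 = 0.01269
Sum = 0.078435.
The ratio is 0.014 / 0.01872 (the normalizer cancels) = 0.748.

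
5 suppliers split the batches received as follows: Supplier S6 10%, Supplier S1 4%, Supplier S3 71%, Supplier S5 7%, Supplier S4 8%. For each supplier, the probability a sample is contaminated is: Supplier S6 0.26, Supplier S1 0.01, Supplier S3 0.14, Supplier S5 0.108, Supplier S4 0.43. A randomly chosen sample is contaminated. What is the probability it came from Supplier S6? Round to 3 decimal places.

0.155

Compute prior × likelihood for every hypothesis:
  Supplier S6: 0.1 × 0.26 = 0.026
  Supplier S1: 0.04 × 0.01 = 0.0004
  Supplier S3: 0.71 × 0.14 = 0.0994
  Supplier S5: 0.07 × 0.108 = 0.00756
  Supplier S4: 0.08 × 0.43 = 0.0344
Sum = 0.16776.
P(Supplier S6 | evidence) = 0.026 / 0.16776 ≈ 0.155.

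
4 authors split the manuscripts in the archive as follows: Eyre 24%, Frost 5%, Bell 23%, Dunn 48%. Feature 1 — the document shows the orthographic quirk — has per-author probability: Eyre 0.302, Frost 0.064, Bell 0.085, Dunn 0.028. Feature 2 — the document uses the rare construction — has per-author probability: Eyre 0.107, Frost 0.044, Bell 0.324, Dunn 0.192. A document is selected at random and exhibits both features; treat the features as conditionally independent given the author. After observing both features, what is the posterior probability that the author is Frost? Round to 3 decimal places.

Unnormalized posteriors (prior × likelihood):
  Eyre: 0.24 × 0.302 × 0.107 = 0.00775536
  Frost: 0.05 × 0.064 × 0.044 = 0.0001408
  Bell: 0.23 × 0.085 × 0.324 = 0.0063342
  Dunn: 0.48 × 0.028 × 0.192 = 0.00258048
Total = 0.01681084.
P(Frost | evidence) = 0.0001408 / 0.01681084 ≈ 0.008.

0.008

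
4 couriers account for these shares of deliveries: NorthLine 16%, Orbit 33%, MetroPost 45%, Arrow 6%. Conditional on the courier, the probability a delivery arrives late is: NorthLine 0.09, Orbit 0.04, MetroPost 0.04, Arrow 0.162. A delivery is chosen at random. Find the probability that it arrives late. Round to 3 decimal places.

0.055

Unnormalized posteriors (prior × likelihood):
  NorthLine: 0.16 × 0.09 = 0.0144
  Orbit: 0.33 × 0.04 = 0.0132
  MetroPost: 0.45 × 0.04 = 0.018
  Arrow: 0.06 × 0.162 = 0.00972
P(late) = 0.0144 + 0.0132 + 0.018 + 0.00972 = 0.05532 → 0.055.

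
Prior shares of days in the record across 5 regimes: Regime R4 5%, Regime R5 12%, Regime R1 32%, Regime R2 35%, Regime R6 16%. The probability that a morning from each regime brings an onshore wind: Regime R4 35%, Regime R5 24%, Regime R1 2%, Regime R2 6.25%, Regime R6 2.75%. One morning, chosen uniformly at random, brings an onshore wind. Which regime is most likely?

Regime R5

Compute prior × likelihood for every hypothesis:
  Regime R4: 0.05 × 0.35 = 0.0175
  Regime R5: 0.12 × 0.24 = 0.0288
  Regime R1: 0.32 × 0.02 = 0.0064
  Regime R2: 0.35 × 0.0625 = 0.021875
  Regime R6: 0.16 × 0.0275 = 0.0044
Sum = 0.078975.
Largest term belongs to Regime R5, so Regime R5 is most probable.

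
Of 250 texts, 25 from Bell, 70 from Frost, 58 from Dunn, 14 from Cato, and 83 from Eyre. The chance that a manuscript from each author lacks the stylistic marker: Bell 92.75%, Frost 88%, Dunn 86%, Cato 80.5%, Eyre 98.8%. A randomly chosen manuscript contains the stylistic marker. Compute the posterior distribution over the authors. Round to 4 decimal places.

Bell 0.0822, Frost 0.3808, Dunn 0.3681, Cato 0.1238, Eyre 0.0452

Taking complements, P(marker | each) = Bell 0.0725, Frost 0.12, Dunn 0.14, Cato 0.195, Eyre 0.012.
Prior × likelihood for each hypothesis:
  Bell: 0.1 × 0.0725 = 0.00725
  Frost: 0.28 × 0.12 = 0.0336
  Dunn: 0.232 × 0.14 = 0.03248
  Cato: 0.056 × 0.195 = 0.01092
  Eyre: 0.332 × 0.012 = 0.003984
Total = 0.088234.
P(Bell | marker) = 0.00725/0.088234 ≈ 0.0822
P(Frost | marker) = 0.0336/0.088234 ≈ 0.3808
P(Dunn | marker) = 0.03248/0.088234 ≈ 0.3681
P(Cato | marker) = 0.01092/0.088234 ≈ 0.1238
P(Eyre | marker) = 0.003984/0.088234 ≈ 0.0452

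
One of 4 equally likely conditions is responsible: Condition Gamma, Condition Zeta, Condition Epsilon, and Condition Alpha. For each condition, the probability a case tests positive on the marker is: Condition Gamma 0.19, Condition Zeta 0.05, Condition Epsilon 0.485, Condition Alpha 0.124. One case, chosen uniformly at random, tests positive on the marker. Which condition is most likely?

With a uniform prior (1/4 each), posterior ∝ likelihood:
  Condition Gamma: 0.19
  Condition Zeta: 0.05
  Condition Epsilon: 0.485
  Condition Alpha: 0.124
Total = 0.849.
Largest term belongs to Condition Epsilon, so Condition Epsilon is most probable.

Condition Epsilon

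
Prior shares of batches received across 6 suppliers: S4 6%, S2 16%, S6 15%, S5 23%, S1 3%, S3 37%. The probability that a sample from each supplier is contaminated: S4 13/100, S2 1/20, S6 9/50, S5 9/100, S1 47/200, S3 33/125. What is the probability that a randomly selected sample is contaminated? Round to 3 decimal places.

Prior × likelihood for each hypothesis:
  S4: 0.06 × 0.13 = 0.0078
  S2: 0.16 × 0.05 = 0.008
  S6: 0.15 × 0.18 = 0.027
  S5: 0.23 × 0.09 = 0.0207
  S1: 0.03 × 0.235 = 0.00705
  S3: 0.37 × 0.264 = 0.09768
P(contaminated) = 0.0078 + 0.008 + 0.027 + 0.0207 + 0.00705 + 0.09768 = 0.16823 → 0.168.

0.168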